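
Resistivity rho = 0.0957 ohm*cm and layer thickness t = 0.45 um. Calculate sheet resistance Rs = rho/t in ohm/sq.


Step 1: Convert thickness to cm: t = 0.45 um = 4.5000e-05 cm
Step 2: Rs = rho / t = 0.0957 / 4.5000e-05
Step 3: Rs = 2126.7 ohm/sq

2126.7


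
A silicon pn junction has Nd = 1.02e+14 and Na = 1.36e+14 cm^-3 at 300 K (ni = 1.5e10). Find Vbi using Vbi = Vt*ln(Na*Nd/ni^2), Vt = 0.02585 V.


Step 1: Compute Na*Nd/ni^2 = 1.36e+14 * 1.02e+14 / (1.5e10)^2 = 6.1653e+07
Step 2: ln(6.1653e+07) = 17.9370
Step 3: Vbi = 0.02585 * 17.9370 = 0.464 V

0.464


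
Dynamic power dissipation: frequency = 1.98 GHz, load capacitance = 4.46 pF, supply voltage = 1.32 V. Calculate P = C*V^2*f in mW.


Step 1: V^2 = 1.32^2 = 1.7424 V^2
Step 2: P = C*V^2*f = 4.46e-12 F * 1.7424 * 1.98e9 Hz
Step 3: P = 1.538678592e-02 W
Step 4: P = 15.387 mW

15.387


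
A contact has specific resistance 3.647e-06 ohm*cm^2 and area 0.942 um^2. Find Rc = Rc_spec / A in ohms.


Step 1: Convert area to cm^2: 0.942 um^2 = 9.4200e-09 cm^2
Step 2: Rc = Rc_spec / A = 3.647e-06 / 9.4200e-09
Step 3: Rc = 3.87e+02 ohms

3.87e+02


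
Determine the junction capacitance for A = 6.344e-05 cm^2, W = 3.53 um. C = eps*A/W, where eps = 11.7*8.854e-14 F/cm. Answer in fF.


Step 1: eps_Si = 11.7 * 8.854e-14 = 1.035918e-12 F/cm
Step 2: W in cm = 3.53 * 1e-4 = 3.53e-04 cm
Step 3: C = 1.035918e-12 * 6.344e-05 / 3.53e-04 = 1.861718e-13 F
Step 4: C = 186.17 fF

186.17


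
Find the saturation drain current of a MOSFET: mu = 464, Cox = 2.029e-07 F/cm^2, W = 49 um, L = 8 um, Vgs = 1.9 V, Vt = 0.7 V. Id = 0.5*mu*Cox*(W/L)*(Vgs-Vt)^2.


Step 1: Overdrive voltage Vov = Vgs - Vt = 1.9 - 0.7 = 1.2 V
Step 2: W/L = 49/8 = 6.125
Step 3: Id = 0.5 * 464 * 2.029e-07 * 6.125 * 1.2^2
Step 4: Id = 4.15e-04 A

4.15e-04


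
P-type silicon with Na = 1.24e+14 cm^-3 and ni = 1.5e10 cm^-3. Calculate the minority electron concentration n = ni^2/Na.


Step 1: Majority hole concentration p ≈ Na = 1.24e+14 cm^-3
Step 2: n = ni^2 / Na = (1.5e10)^2 / 1.24e+14
Step 3: n = 1.81e+06 cm^-3

1.81e+06


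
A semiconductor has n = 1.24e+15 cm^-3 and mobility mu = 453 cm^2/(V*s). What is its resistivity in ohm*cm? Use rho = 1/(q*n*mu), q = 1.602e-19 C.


Step 1: sigma = q * n * mu = 1.602e-19 * 1.24e+15 * 453 = 8.99875e-02 S/cm
Step 2: rho = 1 / sigma = 1 / 8.99875e-02 = 11.11 ohm*cm

11.11


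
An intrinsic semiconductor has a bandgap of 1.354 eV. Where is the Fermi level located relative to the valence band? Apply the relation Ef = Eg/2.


Step 1: For an intrinsic semiconductor, the Fermi level sits at midgap.
Step 2: Ef = Eg / 2 = 1.354 / 2 = 0.677 eV

0.677


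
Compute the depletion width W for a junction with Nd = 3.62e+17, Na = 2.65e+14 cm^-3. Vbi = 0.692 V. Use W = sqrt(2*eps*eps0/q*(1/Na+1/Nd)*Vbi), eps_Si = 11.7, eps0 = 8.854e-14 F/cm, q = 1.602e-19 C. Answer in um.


Step 1: 1/Na + 1/Nd = 1/2.65e+14 + 1/3.62e+17 = 3.77635e-15
Step 2: 2*eps*eps0/q = 2*11.7*8.854e-14/1.602e-19 = 1.293281e+07
Step 3: W^2 = 1.293281e+07 * 3.77635e-15 * 0.692 = 3.37965e-08
Step 4: W = sqrt(3.37965e-08) = 1.838e-04 cm = 1.838 um

1.838


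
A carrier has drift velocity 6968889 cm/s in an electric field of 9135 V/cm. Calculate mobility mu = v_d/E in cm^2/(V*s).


Step 1: mu = v_d / E
Step 2: mu = 6968889 / 9135
Step 3: mu = 762.88 cm^2/(V*s)

762.88


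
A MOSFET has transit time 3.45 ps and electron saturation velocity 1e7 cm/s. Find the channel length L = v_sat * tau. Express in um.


Step 1: tau in seconds = 3.45 ps * 1e-12 = 3.4500e-12 s
Step 2: L = v_sat * tau = 1e7 * 3.4500e-12 = 3.4500e-05 cm
Step 3: L in um = 3.4500e-05 * 1e4 = 0.345 um

0.345


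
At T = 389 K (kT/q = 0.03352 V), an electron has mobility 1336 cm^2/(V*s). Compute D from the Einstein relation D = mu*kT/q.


Step 1: D = mu * (kT/q)
Step 2: D = 1336 * 0.03352
Step 3: D = 44.78 cm^2/s

44.78


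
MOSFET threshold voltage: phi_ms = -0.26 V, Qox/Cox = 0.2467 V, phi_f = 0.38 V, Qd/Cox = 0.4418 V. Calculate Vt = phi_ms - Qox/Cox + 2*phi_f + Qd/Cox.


Step 1: Vt = phi_ms - Qox/Cox + 2*phi_f + Qd/Cox
Step 2: Vt = -0.26 - 0.2467 + 2*0.38 + 0.4418
Step 3: Vt = -0.26 - 0.2467 + 0.76 + 0.4418
Step 4: Vt = 0.6951 V

0.6951


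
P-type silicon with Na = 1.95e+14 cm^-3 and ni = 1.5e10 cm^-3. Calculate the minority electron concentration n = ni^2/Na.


Step 1: Majority hole concentration p ≈ Na = 1.95e+14 cm^-3
Step 2: n = ni^2 / Na = (1.5e10)^2 / 1.95e+14
Step 3: n = 1.15e+06 cm^-3

1.15e+06


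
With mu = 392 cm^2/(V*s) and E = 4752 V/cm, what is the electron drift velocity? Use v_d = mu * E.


Step 1: v_d = mu * E
Step 2: v_d = 392 * 4752 = 1862784
Step 3: v_d = 1.86e+06 cm/s

1.86e+06


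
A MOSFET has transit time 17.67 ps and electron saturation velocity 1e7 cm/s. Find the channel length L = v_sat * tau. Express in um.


Step 1: tau in seconds = 17.67 ps * 1e-12 = 1.7670e-11 s
Step 2: L = v_sat * tau = 1e7 * 1.7670e-11 = 1.7670e-04 cm
Step 3: L in um = 1.7670e-04 * 1e4 = 1.767 um

1.767


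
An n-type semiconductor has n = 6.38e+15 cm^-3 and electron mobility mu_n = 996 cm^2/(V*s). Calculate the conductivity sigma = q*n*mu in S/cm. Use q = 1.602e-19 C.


Step 1: sigma = q * n * mu
Step 2: sigma = 1.602e-19 * 6.38e+15 * 996
Step 3: sigma = 1.018e+00 S/cm

1.018e+00


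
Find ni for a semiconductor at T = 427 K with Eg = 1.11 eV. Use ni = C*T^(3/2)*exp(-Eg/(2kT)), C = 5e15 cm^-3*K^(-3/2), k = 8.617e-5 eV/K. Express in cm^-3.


Step 1: Compute kT = 8.617e-5 * 427 = 0.03679459 eV
Step 2: Exponent = -Eg/(2kT) = -1.11/(2*0.03679459) = -15.08374
Step 3: T^(3/2) = 427^1.5 = 8823.52
Step 4: ni = 5e15 * 8823.52 * exp(-15.08374) = 1.24e+13 cm^-3

1.24e+13


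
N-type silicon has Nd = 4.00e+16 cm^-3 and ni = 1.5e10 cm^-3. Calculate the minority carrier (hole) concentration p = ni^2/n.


Step 1: Since Nd >> ni, n ≈ Nd = 4.00e+16 cm^-3
Step 2: p = ni^2 / n = (1.5e10)^2 / 4.00e+16
Step 3: p = 2.25e20 / 4.00e+16 = 5.63e+03 cm^-3

5.63e+03


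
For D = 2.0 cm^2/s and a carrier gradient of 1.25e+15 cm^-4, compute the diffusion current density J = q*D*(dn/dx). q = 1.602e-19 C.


Step 1: J = q * D * (dn/dx)
Step 2: J = 1.602e-19 * 2.0 * 1.25e+15
Step 3: J = 4.01e-04 A/cm^2

4.01e-04


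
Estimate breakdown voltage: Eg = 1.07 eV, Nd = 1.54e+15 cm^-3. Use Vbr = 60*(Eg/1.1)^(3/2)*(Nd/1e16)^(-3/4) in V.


Step 1: Eg/1.1 = 1.07/1.1 = 0.972727
Step 2: (Eg/1.1)^1.5 = 0.972727^1.5 = 0.959371
Step 3: (Nd/1e16)^(-0.75) = (0.154)^(-0.75) = 4.067799
Step 4: Vbr = 60 * 0.959371 * 4.067799 = 234.2 V

234.2


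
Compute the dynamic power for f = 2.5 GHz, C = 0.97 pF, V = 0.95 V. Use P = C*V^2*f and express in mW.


Step 1: V^2 = 0.95^2 = 0.9025 V^2
Step 2: P = C*V^2*f = 0.97e-12 F * 0.9025 * 2.5e9 Hz
Step 3: P = 2.1885625e-03 W
Step 4: P = 2.189 mW

2.189


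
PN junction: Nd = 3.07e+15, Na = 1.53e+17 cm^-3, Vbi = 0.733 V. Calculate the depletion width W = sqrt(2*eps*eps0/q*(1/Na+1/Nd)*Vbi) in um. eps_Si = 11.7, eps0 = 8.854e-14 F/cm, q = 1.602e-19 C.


Step 1: 1/Na + 1/Nd = 1/1.53e+17 + 1/3.07e+15 = 3.32269e-16
Step 2: 2*eps*eps0/q = 2*11.7*8.854e-14/1.602e-19 = 1.293281e+07
Step 3: W^2 = 1.293281e+07 * 3.32269e-16 * 0.733 = 3.14983e-09
Step 4: W = sqrt(3.14983e-09) = 5.612e-05 cm = 0.5612 um

0.5612


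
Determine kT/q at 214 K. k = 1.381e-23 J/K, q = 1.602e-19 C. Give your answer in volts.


Step 1: kT = 1.381e-23 * 214 = 2.95534e-21 J
Step 2: Vt = kT/q = 2.95534e-21 / 1.602e-19
Step 3: Vt = 0.01845 V

0.01845


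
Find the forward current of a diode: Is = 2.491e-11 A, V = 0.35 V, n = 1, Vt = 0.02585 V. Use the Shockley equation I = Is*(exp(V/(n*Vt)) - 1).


Step 1: V/(n*Vt) = 0.35/(1*0.02585) = 13.5397
Step 2: exp(13.5397) = 7.5896e+05
Step 3: I = 2.491e-11 * (7.5896e+05 - 1) = 1.89e-05 A

1.89e-05


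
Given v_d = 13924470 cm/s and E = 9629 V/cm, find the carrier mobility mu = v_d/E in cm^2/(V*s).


Step 1: mu = v_d / E
Step 2: mu = 13924470 / 9629
Step 3: mu = 1446.1 cm^2/(V*s)

1446.1


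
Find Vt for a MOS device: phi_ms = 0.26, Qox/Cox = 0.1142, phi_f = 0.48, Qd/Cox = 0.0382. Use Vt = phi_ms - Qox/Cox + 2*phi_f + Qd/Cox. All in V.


Step 1: Vt = phi_ms - Qox/Cox + 2*phi_f + Qd/Cox
Step 2: Vt = 0.26 - 0.1142 + 2*0.48 + 0.0382
Step 3: Vt = 0.26 - 0.1142 + 0.96 + 0.0382
Step 4: Vt = 1.144 V

1.144


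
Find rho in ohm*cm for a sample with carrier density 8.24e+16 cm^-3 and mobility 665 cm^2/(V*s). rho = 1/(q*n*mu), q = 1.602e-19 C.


Step 1: sigma = q * n * mu = 1.602e-19 * 8.24e+16 * 665 = 8.77832e+00 S/cm
Step 2: rho = 1 / sigma = 1 / 8.77832e+00 = 0.1139 ohm*cm

0.1139


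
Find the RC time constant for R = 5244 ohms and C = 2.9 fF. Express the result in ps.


Step 1: tau = R * C
Step 2: tau = 5244 * 2.9 fF = 5244 * 2.9e-15 F
Step 3: tau = 1.52076e-11 s = 15.2076 ps

15.2076


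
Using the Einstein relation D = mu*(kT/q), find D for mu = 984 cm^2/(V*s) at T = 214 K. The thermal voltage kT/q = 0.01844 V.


Step 1: D = mu * (kT/q)
Step 2: D = 984 * 0.01844
Step 3: D = 18.14 cm^2/s

18.14


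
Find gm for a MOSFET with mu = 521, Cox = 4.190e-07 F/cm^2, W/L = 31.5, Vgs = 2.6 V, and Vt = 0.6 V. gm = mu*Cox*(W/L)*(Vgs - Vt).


Step 1: Vov = Vgs - Vt = 2.6 - 0.6 = 2.0 V
Step 2: gm = mu * Cox * (W/L) * Vov
Step 3: gm = 521 * 4.190e-07 * 31.5 * 2.0 = 1.38e-02 S

1.38e-02


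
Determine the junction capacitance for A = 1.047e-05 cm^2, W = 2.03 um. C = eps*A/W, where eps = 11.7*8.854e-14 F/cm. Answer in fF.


Step 1: eps_Si = 11.7 * 8.854e-14 = 1.035918e-12 F/cm
Step 2: W in cm = 2.03 * 1e-4 = 2.03e-04 cm
Step 3: C = 1.035918e-12 * 1.047e-05 / 2.03e-04 = 5.342887e-14 F
Step 4: C = 53.43 fF

53.43


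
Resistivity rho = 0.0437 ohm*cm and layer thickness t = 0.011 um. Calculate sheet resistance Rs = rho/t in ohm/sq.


Step 1: Convert thickness to cm: t = 0.011 um = 1.1000e-06 cm
Step 2: Rs = rho / t = 0.0437 / 1.1000e-06
Step 3: Rs = 39727.3 ohm/sq

39727.3


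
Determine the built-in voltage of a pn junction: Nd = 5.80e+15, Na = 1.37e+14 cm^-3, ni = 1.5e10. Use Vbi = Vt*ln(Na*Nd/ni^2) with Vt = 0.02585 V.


Step 1: Compute Na*Nd/ni^2 = 1.37e+14 * 5.80e+15 / (1.5e10)^2 = 3.5316e+09
Step 2: ln(3.5316e+09) = 21.9850
Step 3: Vbi = 0.02585 * 21.9850 = 0.568 V

0.568


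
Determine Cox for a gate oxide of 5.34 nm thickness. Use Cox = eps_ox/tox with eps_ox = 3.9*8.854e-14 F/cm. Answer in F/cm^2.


Step 1: eps_ox = 3.9 * 8.854e-14 = 3.45306e-13 F/cm
Step 2: tox in cm = 5.34 nm * 1e-7 = 5.3400e-07 cm
Step 3: Cox = 3.45306e-13 / 5.3400e-07 = 6.47e-07 F/cm^2

6.47e-07


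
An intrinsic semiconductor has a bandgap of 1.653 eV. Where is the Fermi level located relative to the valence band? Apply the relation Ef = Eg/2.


Step 1: For an intrinsic semiconductor, the Fermi level sits at midgap.
Step 2: Ef = Eg / 2 = 1.653 / 2 = 0.8265 eV

0.8265


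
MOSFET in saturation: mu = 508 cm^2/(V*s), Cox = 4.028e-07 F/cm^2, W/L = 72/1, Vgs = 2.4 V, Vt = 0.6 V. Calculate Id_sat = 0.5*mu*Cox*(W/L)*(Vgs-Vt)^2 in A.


Step 1: Overdrive voltage Vov = Vgs - Vt = 2.4 - 0.6 = 1.8 V
Step 2: W/L = 72/1 = 72
Step 3: Id = 0.5 * 508 * 4.028e-07 * 72 * 1.8^2
Step 4: Id = 2.39e-02 A

2.39e-02


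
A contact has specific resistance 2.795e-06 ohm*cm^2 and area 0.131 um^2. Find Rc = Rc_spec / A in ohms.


Step 1: Convert area to cm^2: 0.131 um^2 = 1.3100e-09 cm^2
Step 2: Rc = Rc_spec / A = 2.795e-06 / 1.3100e-09
Step 3: Rc = 2.13e+03 ohms

2.13e+03


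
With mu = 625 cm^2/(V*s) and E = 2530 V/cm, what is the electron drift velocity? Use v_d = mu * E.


Step 1: v_d = mu * E
Step 2: v_d = 625 * 2530 = 1581250
Step 3: v_d = 1.58e+06 cm/s

1.58e+06


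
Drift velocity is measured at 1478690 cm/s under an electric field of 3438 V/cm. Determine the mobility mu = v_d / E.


Step 1: mu = v_d / E
Step 2: mu = 1478690 / 3438
Step 3: mu = 430.1 cm^2/(V*s)

430.1


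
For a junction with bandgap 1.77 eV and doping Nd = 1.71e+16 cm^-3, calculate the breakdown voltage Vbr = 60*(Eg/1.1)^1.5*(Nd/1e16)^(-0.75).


Step 1: Eg/1.1 = 1.77/1.1 = 1.609091
Step 2: (Eg/1.1)^1.5 = 1.609091^1.5 = 2.041131
Step 3: (Nd/1e16)^(-0.75) = (1.71)^(-0.75) = 0.668733
Step 4: Vbr = 60 * 2.041131 * 0.668733 = 81.9 V

81.9


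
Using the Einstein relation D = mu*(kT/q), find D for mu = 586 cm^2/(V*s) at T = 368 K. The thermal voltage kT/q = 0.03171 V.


Step 1: D = mu * (kT/q)
Step 2: D = 586 * 0.03171
Step 3: D = 18.58 cm^2/s

18.58


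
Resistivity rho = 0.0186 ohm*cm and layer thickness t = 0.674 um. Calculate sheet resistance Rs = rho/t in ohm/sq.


Step 1: Convert thickness to cm: t = 0.674 um = 6.7400e-05 cm
Step 2: Rs = rho / t = 0.0186 / 6.7400e-05
Step 3: Rs = 276.0 ohm/sq

276.0


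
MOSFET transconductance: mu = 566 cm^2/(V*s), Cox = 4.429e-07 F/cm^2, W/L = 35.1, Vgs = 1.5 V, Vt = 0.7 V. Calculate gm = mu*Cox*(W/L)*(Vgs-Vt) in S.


Step 1: Vov = Vgs - Vt = 1.5 - 0.7 = 0.8 V
Step 2: gm = mu * Cox * (W/L) * Vov
Step 3: gm = 566 * 4.429e-07 * 35.1 * 0.8 = 7.04e-03 S

7.04e-03


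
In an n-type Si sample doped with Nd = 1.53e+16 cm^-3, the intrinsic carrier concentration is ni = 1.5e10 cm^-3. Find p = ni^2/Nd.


Step 1: Since Nd >> ni, n ≈ Nd = 1.53e+16 cm^-3
Step 2: p = ni^2 / n = (1.5e10)^2 / 1.53e+16
Step 3: p = 2.25e20 / 1.53e+16 = 1.47e+04 cm^-3

1.47e+04


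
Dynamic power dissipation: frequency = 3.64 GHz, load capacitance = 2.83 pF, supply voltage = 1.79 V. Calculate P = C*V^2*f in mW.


Step 1: V^2 = 1.79^2 = 3.2041 V^2
Step 2: P = C*V^2*f = 2.83e-12 F * 3.2041 * 3.64e9 Hz
Step 3: P = 3.300607492e-02 W
Step 4: P = 33.006 mW

33.006


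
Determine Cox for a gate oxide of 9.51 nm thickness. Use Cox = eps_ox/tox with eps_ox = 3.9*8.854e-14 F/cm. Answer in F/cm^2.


Step 1: eps_ox = 3.9 * 8.854e-14 = 3.45306e-13 F/cm
Step 2: tox in cm = 9.51 nm * 1e-7 = 9.5100e-07 cm
Step 3: Cox = 3.45306e-13 / 9.5100e-07 = 3.63e-07 F/cm^2

3.63e-07


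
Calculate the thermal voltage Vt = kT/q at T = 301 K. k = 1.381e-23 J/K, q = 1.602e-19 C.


Step 1: kT = 1.381e-23 * 301 = 4.15681e-21 J
Step 2: Vt = kT/q = 4.15681e-21 / 1.602e-19
Step 3: Vt = 0.02595 V

0.02595


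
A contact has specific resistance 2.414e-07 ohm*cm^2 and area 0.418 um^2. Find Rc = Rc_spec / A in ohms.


Step 1: Convert area to cm^2: 0.418 um^2 = 4.1800e-09 cm^2
Step 2: Rc = Rc_spec / A = 2.414e-07 / 4.1800e-09
Step 3: Rc = 5.78e+01 ohms

5.78e+01


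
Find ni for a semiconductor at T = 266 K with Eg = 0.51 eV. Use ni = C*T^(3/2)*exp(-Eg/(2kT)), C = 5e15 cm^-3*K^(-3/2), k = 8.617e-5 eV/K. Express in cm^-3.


Step 1: Compute kT = 8.617e-5 * 266 = 0.02292122 eV
Step 2: Exponent = -Eg/(2kT) = -0.51/(2*0.02292122) = -11.12506
Step 3: T^(3/2) = 266^1.5 = 4338.33
Step 4: ni = 5e15 * 4338.33 * exp(-11.12506) = 3.20e+14 cm^-3

3.20e+14


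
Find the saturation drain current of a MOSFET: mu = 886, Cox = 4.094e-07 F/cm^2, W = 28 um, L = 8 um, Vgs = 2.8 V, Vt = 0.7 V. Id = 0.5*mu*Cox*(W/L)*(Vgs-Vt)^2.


Step 1: Overdrive voltage Vov = Vgs - Vt = 2.8 - 0.7 = 2.1 V
Step 2: W/L = 28/8 = 3.5
Step 3: Id = 0.5 * 886 * 4.094e-07 * 3.5 * 2.1^2
Step 4: Id = 2.80e-03 A

2.80e-03


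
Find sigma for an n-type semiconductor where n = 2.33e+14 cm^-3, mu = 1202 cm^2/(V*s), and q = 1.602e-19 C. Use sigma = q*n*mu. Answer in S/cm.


Step 1: sigma = q * n * mu
Step 2: sigma = 1.602e-19 * 2.33e+14 * 1202
Step 3: sigma = 4.487e-02 S/cm

4.487e-02


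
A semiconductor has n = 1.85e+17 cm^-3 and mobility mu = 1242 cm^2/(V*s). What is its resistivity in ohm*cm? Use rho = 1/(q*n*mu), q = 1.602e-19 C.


Step 1: sigma = q * n * mu = 1.602e-19 * 1.85e+17 * 1242 = 3.68092e+01 S/cm
Step 2: rho = 1 / sigma = 1 / 3.68092e+01 = 0.02717 ohm*cm

0.02717


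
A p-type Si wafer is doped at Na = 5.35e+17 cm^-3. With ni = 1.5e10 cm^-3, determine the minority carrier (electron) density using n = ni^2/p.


Step 1: Majority hole concentration p ≈ Na = 5.35e+17 cm^-3
Step 2: n = ni^2 / Na = (1.5e10)^2 / 5.35e+17
Step 3: n = 4.21e+02 cm^-3

4.21e+02


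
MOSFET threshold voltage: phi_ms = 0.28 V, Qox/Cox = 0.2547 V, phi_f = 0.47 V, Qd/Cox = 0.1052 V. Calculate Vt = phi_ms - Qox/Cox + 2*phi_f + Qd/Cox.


Step 1: Vt = phi_ms - Qox/Cox + 2*phi_f + Qd/Cox
Step 2: Vt = 0.28 - 0.2547 + 2*0.47 + 0.1052
Step 3: Vt = 0.28 - 0.2547 + 0.94 + 0.1052
Step 4: Vt = 1.0705 V

1.0705


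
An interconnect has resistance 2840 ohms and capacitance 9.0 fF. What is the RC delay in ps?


Step 1: tau = R * C
Step 2: tau = 2840 * 9.0 fF = 2840 * 9.0e-15 F
Step 3: tau = 2.556e-11 s = 25.56 ps

25.56


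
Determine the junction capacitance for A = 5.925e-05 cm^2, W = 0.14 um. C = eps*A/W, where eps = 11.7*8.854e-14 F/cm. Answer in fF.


Step 1: eps_Si = 11.7 * 8.854e-14 = 1.035918e-12 F/cm
Step 2: W in cm = 0.14 * 1e-4 = 1.40e-05 cm
Step 3: C = 1.035918e-12 * 5.925e-05 / 1.40e-05 = 4.384153e-12 F
Step 4: C = 4384.15 fF

4384.15


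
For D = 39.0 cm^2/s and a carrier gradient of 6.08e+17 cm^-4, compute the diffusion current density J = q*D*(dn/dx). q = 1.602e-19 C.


Step 1: J = q * D * (dn/dx)
Step 2: J = 1.602e-19 * 39.0 * 6.08e+17
Step 3: J = 3.80e+00 A/cm^2

3.80e+00


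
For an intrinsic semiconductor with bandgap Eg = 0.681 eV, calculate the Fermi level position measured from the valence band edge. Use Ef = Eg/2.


Step 1: For an intrinsic semiconductor, the Fermi level sits at midgap.
Step 2: Ef = Eg / 2 = 0.681 / 2 = 0.3405 eV

0.3405


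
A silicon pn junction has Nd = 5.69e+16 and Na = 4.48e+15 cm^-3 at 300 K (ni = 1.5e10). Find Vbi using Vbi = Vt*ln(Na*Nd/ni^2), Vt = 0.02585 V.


Step 1: Compute Na*Nd/ni^2 = 4.48e+15 * 5.69e+16 / (1.5e10)^2 = 1.1329e+12
Step 2: ln(1.1329e+12) = 27.7558
Step 3: Vbi = 0.02585 * 27.7558 = 0.717 V

0.717


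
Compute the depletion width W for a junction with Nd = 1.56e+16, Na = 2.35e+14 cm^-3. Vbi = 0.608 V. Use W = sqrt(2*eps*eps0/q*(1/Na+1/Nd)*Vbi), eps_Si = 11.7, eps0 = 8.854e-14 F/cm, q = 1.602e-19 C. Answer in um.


Step 1: 1/Na + 1/Nd = 1/2.35e+14 + 1/1.56e+16 = 4.31942e-15
Step 2: 2*eps*eps0/q = 2*11.7*8.854e-14/1.602e-19 = 1.293281e+07
Step 3: W^2 = 1.293281e+07 * 4.31942e-15 * 0.608 = 3.39642e-08
Step 4: W = sqrt(3.39642e-08) = 1.843e-04 cm = 1.843 um

1.843


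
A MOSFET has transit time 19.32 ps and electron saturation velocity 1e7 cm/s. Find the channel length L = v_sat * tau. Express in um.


Step 1: tau in seconds = 19.32 ps * 1e-12 = 1.9320e-11 s
Step 2: L = v_sat * tau = 1e7 * 1.9320e-11 = 1.9320e-04 cm
Step 3: L in um = 1.9320e-04 * 1e4 = 1.932 um

1.932


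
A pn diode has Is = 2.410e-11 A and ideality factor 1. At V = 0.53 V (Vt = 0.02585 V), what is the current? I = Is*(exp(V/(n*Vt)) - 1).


Step 1: V/(n*Vt) = 0.53/(1*0.02585) = 20.5029
Step 2: exp(20.5029) = 8.0223e+08
Step 3: I = 2.410e-11 * (8.0223e+08 - 1) = 1.93e-02 A

1.93e-02


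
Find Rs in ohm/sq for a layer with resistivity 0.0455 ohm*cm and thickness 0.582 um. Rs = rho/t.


Step 1: Convert thickness to cm: t = 0.582 um = 5.8200e-05 cm
Step 2: Rs = rho / t = 0.0455 / 5.8200e-05
Step 3: Rs = 781.8 ohm/sq

781.8


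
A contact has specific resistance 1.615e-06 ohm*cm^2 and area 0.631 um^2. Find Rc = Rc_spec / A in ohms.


Step 1: Convert area to cm^2: 0.631 um^2 = 6.3100e-09 cm^2
Step 2: Rc = Rc_spec / A = 1.615e-06 / 6.3100e-09
Step 3: Rc = 2.56e+02 ohms

2.56e+02


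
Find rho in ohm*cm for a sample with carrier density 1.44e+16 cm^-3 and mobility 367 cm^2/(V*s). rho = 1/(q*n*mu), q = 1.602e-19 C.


Step 1: sigma = q * n * mu = 1.602e-19 * 1.44e+16 * 367 = 8.46625e-01 S/cm
Step 2: rho = 1 / sigma = 1 / 8.46625e-01 = 1.181 ohm*cm

1.181


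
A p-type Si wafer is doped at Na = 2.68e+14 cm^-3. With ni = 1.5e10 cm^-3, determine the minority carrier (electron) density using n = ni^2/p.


Step 1: Majority hole concentration p ≈ Na = 2.68e+14 cm^-3
Step 2: n = ni^2 / Na = (1.5e10)^2 / 2.68e+14
Step 3: n = 8.40e+05 cm^-3

8.40e+05


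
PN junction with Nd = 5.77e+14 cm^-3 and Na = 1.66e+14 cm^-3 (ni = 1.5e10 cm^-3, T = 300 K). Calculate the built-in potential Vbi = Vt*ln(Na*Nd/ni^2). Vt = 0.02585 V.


Step 1: Compute Na*Nd/ni^2 = 1.66e+14 * 5.77e+14 / (1.5e10)^2 = 4.2570e+08
Step 2: ln(4.2570e+08) = 19.8692
Step 3: Vbi = 0.02585 * 19.8692 = 0.514 V

0.514


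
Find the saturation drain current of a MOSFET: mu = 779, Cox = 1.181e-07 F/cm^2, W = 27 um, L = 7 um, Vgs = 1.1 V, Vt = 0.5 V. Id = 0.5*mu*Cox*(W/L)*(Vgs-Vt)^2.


Step 1: Overdrive voltage Vov = Vgs - Vt = 1.1 - 0.5 = 0.6 V
Step 2: W/L = 27/7 = 3.85714
Step 3: Id = 0.5 * 779 * 1.181e-07 * 3.85714 * 0.6^2
Step 4: Id = 6.39e-05 A

6.39e-05


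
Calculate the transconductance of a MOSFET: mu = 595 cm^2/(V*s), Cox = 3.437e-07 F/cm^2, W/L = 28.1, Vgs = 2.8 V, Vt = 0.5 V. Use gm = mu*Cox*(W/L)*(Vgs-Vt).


Step 1: Vov = Vgs - Vt = 2.8 - 0.5 = 2.3 V
Step 2: gm = mu * Cox * (W/L) * Vov
Step 3: gm = 595 * 3.437e-07 * 28.1 * 2.3 = 1.32e-02 S

1.32e-02


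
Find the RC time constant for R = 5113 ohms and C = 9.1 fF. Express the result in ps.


Step 1: tau = R * C
Step 2: tau = 5113 * 9.1 fF = 5113 * 9.1e-15 F
Step 3: tau = 4.65283e-11 s = 46.5283 ps

46.5283


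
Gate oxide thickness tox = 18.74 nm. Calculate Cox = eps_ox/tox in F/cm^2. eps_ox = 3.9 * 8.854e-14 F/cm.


Step 1: eps_ox = 3.9 * 8.854e-14 = 3.45306e-13 F/cm
Step 2: tox in cm = 18.74 nm * 1e-7 = 1.8740e-06 cm
Step 3: Cox = 3.45306e-13 / 1.8740e-06 = 1.84e-07 F/cm^2

1.84e-07


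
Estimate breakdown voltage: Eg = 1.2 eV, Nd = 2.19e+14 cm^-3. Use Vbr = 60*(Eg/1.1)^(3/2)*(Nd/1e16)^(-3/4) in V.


Step 1: Eg/1.1 = 1.2/1.1 = 1.090909
Step 2: (Eg/1.1)^1.5 = 1.090909^1.5 = 1.139417
Step 3: (Nd/1e16)^(-0.75) = (0.0219)^(-0.75) = 17.565759
Step 4: Vbr = 60 * 1.139417 * 17.565759 = 1200.9 V

1200.9


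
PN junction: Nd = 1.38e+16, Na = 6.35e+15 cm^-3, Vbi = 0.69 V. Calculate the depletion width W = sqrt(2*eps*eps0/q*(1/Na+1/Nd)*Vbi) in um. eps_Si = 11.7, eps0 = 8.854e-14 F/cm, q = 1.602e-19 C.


Step 1: 1/Na + 1/Nd = 1/6.35e+15 + 1/1.38e+16 = 2.29944e-16
Step 2: 2*eps*eps0/q = 2*11.7*8.854e-14/1.602e-19 = 1.293281e+07
Step 3: W^2 = 1.293281e+07 * 2.29944e-16 * 0.69 = 2.05194e-09
Step 4: W = sqrt(2.05194e-09) = 4.530e-05 cm = 0.453 um

0.453


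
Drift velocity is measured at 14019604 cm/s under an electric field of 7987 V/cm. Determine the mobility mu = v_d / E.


Step 1: mu = v_d / E
Step 2: mu = 14019604 / 7987
Step 3: mu = 1755.3 cm^2/(V*s)

1755.3


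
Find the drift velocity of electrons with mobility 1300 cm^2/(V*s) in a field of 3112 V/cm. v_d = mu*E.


Step 1: v_d = mu * E
Step 2: v_d = 1300 * 3112 = 4045600
Step 3: v_d = 4.05e+06 cm/s

4.05e+06


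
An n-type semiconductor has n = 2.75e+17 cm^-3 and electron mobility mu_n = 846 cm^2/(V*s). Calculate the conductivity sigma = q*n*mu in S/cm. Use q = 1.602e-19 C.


Step 1: sigma = q * n * mu
Step 2: sigma = 1.602e-19 * 2.75e+17 * 846
Step 3: sigma = 3.727e+01 S/cm

3.727e+01


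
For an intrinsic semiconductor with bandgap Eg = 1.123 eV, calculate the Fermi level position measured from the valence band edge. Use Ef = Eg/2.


Step 1: For an intrinsic semiconductor, the Fermi level sits at midgap.
Step 2: Ef = Eg / 2 = 1.123 / 2 = 0.5615 eV

0.5615


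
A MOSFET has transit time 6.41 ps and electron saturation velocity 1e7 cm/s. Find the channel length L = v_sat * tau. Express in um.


Step 1: tau in seconds = 6.41 ps * 1e-12 = 6.4100e-12 s
Step 2: L = v_sat * tau = 1e7 * 6.4100e-12 = 6.4100e-05 cm
Step 3: L in um = 6.4100e-05 * 1e4 = 0.641 um

0.641


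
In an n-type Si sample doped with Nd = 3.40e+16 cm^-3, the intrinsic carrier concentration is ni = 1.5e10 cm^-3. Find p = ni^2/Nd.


Step 1: Since Nd >> ni, n ≈ Nd = 3.40e+16 cm^-3
Step 2: p = ni^2 / n = (1.5e10)^2 / 3.40e+16
Step 3: p = 2.25e20 / 3.40e+16 = 6.62e+03 cm^-3

6.62e+03


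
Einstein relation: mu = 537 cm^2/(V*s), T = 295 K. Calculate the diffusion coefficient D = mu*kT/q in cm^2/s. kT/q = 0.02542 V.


Step 1: D = mu * (kT/q)
Step 2: D = 537 * 0.02542
Step 3: D = 13.65 cm^2/s

13.65


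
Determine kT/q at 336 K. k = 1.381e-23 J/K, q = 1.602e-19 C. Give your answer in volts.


Step 1: kT = 1.381e-23 * 336 = 4.64016e-21 J
Step 2: Vt = kT/q = 4.64016e-21 / 1.602e-19
Step 3: Vt = 0.02896 V

0.02896


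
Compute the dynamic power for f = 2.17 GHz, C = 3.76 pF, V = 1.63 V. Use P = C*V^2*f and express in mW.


Step 1: V^2 = 1.63^2 = 2.6569 V^2
Step 2: P = C*V^2*f = 3.76e-12 F * 2.6569 * 2.17e9 Hz
Step 3: P = 2.167817848e-02 W
Step 4: P = 21.678 mW

21.678


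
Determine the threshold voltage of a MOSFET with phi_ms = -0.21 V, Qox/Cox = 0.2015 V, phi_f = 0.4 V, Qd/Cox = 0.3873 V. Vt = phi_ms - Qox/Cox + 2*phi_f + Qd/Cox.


Step 1: Vt = phi_ms - Qox/Cox + 2*phi_f + Qd/Cox
Step 2: Vt = -0.21 - 0.2015 + 2*0.4 + 0.3873
Step 3: Vt = -0.21 - 0.2015 + 0.8 + 0.3873
Step 4: Vt = 0.7758 V

0.7758


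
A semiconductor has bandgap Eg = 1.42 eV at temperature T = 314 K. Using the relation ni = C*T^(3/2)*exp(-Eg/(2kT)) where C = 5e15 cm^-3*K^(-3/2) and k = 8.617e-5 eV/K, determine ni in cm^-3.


Step 1: Compute kT = 8.617e-5 * 314 = 0.02705738 eV
Step 2: Exponent = -Eg/(2kT) = -1.42/(2*0.02705738) = -26.24053
Step 3: T^(3/2) = 314^1.5 = 5564.09
Step 4: ni = 5e15 * 5564.09 * exp(-26.24053) = 1.12e+08 cm^-3

1.12e+08


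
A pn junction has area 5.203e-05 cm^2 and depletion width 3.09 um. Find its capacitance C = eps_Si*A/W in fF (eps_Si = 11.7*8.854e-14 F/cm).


Step 1: eps_Si = 11.7 * 8.854e-14 = 1.035918e-12 F/cm
Step 2: W in cm = 3.09 * 1e-4 = 3.09e-04 cm
Step 3: C = 1.035918e-12 * 5.203e-05 / 3.09e-04 = 1.744298e-13 F
Step 4: C = 174.43 fF

174.43


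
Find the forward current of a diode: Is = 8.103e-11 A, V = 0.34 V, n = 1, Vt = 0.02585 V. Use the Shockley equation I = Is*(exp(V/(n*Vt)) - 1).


Step 1: V/(n*Vt) = 0.34/(1*0.02585) = 13.1528
Step 2: exp(13.1528) = 5.1545e+05
Step 3: I = 8.103e-11 * (5.1545e+05 - 1) = 4.18e-05 A

4.18e-05


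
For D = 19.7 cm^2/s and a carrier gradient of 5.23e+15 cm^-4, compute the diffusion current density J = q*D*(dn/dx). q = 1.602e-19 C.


Step 1: J = q * D * (dn/dx)
Step 2: J = 1.602e-19 * 19.7 * 5.23e+15
Step 3: J = 1.65e-02 A/cm^2

1.65e-02


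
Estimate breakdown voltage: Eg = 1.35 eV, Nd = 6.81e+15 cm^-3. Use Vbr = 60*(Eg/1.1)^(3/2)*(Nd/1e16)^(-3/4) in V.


Step 1: Eg/1.1 = 1.35/1.1 = 1.227273
Step 2: (Eg/1.1)^1.5 = 1.227273^1.5 = 1.359602
Step 3: (Nd/1e16)^(-0.75) = (0.681)^(-0.75) = 1.333950
Step 4: Vbr = 60 * 1.359602 * 1.333950 = 108.8 V

108.8


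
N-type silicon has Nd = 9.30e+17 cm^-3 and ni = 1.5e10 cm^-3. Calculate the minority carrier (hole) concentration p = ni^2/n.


Step 1: Since Nd >> ni, n ≈ Nd = 9.30e+17 cm^-3
Step 2: p = ni^2 / n = (1.5e10)^2 / 9.30e+17
Step 3: p = 2.25e20 / 9.30e+17 = 2.42e+02 cm^-3

2.42e+02


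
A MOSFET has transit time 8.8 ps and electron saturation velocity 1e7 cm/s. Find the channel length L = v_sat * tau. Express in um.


Step 1: tau in seconds = 8.8 ps * 1e-12 = 8.8000e-12 s
Step 2: L = v_sat * tau = 1e7 * 8.8000e-12 = 8.8000e-05 cm
Step 3: L in um = 8.8000e-05 * 1e4 = 0.88 um

0.88


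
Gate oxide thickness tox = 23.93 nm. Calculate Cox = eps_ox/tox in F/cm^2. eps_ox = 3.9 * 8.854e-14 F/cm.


Step 1: eps_ox = 3.9 * 8.854e-14 = 3.45306e-13 F/cm
Step 2: tox in cm = 23.93 nm * 1e-7 = 2.3930e-06 cm
Step 3: Cox = 3.45306e-13 / 2.3930e-06 = 1.44e-07 F/cm^2

1.44e-07


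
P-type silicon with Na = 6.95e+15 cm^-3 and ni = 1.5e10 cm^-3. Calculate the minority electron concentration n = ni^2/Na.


Step 1: Majority hole concentration p ≈ Na = 6.95e+15 cm^-3
Step 2: n = ni^2 / Na = (1.5e10)^2 / 6.95e+15
Step 3: n = 3.24e+04 cm^-3

3.24e+04


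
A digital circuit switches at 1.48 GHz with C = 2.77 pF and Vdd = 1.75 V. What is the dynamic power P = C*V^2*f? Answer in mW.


Step 1: V^2 = 1.75^2 = 3.0625 V^2
Step 2: P = C*V^2*f = 2.77e-12 F * 3.0625 * 1.48e9 Hz
Step 3: P = 1.2555025e-02 W
Step 4: P = 12.555 mW

12.555


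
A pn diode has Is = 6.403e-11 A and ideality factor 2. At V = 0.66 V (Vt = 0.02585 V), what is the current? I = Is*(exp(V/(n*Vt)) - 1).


Step 1: V/(n*Vt) = 0.66/(2*0.02585) = 12.7660
Step 2: exp(12.7660) = 3.5011e+05
Step 3: I = 6.403e-11 * (3.5011e+05 - 1) = 2.24e-05 A

2.24e-05


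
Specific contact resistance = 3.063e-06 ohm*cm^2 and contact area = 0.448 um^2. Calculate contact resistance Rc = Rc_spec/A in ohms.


Step 1: Convert area to cm^2: 0.448 um^2 = 4.4800e-09 cm^2
Step 2: Rc = Rc_spec / A = 3.063e-06 / 4.4800e-09
Step 3: Rc = 6.84e+02 ohms

6.84e+02


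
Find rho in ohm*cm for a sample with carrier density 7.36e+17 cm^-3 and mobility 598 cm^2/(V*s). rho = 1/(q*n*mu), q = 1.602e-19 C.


Step 1: sigma = q * n * mu = 1.602e-19 * 7.36e+17 * 598 = 7.05085e+01 S/cm
Step 2: rho = 1 / sigma = 1 / 7.05085e+01 = 0.01418 ohm*cm

0.01418


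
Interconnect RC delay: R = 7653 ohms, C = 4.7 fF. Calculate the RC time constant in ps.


Step 1: tau = R * C
Step 2: tau = 7653 * 4.7 fF = 7653 * 4.7e-15 F
Step 3: tau = 3.59691e-11 s = 35.9691 ps

35.9691


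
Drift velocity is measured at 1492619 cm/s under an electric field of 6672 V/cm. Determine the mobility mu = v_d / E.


Step 1: mu = v_d / E
Step 2: mu = 1492619 / 6672
Step 3: mu = 223.71 cm^2/(V*s)

223.71


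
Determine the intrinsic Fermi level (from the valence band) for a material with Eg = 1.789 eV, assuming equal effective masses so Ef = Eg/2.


Step 1: For an intrinsic semiconductor, the Fermi level sits at midgap.
Step 2: Ef = Eg / 2 = 1.789 / 2 = 0.8945 eV

0.8945


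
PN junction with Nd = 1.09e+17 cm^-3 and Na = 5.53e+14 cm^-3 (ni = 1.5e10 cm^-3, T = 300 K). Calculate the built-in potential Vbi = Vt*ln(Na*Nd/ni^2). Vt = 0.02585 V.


Step 1: Compute Na*Nd/ni^2 = 5.53e+14 * 1.09e+17 / (1.5e10)^2 = 2.6790e+11
Step 2: ln(2.6790e+11) = 26.3139
Step 3: Vbi = 0.02585 * 26.3139 = 0.68 V

0.68


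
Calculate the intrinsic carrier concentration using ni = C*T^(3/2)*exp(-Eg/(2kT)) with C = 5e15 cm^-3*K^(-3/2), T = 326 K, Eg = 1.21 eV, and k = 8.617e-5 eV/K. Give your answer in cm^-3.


Step 1: Compute kT = 8.617e-5 * 326 = 0.02809142 eV
Step 2: Exponent = -Eg/(2kT) = -1.21/(2*0.02809142) = -21.53683
Step 3: T^(3/2) = 326^1.5 = 5886.08
Step 4: ni = 5e15 * 5886.08 * exp(-21.53683) = 1.30e+10 cm^-3

1.30e+10


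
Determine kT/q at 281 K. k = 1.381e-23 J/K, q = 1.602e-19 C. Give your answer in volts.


Step 1: kT = 1.381e-23 * 281 = 3.88061e-21 J
Step 2: Vt = kT/q = 3.88061e-21 / 1.602e-19
Step 3: Vt = 0.02422 V

0.02422


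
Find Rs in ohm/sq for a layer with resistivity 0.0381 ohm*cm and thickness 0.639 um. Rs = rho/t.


Step 1: Convert thickness to cm: t = 0.639 um = 6.3900e-05 cm
Step 2: Rs = rho / t = 0.0381 / 6.3900e-05
Step 3: Rs = 596.2 ohm/sq

596.2


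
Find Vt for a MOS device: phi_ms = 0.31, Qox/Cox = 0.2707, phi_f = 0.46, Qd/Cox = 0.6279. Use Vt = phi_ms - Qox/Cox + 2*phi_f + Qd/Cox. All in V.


Step 1: Vt = phi_ms - Qox/Cox + 2*phi_f + Qd/Cox
Step 2: Vt = 0.31 - 0.2707 + 2*0.46 + 0.6279
Step 3: Vt = 0.31 - 0.2707 + 0.92 + 0.6279
Step 4: Vt = 1.5872 V

1.5872


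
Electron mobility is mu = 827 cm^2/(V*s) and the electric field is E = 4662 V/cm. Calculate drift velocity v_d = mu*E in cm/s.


Step 1: v_d = mu * E
Step 2: v_d = 827 * 4662 = 3855474
Step 3: v_d = 3.86e+06 cm/s

3.86e+06


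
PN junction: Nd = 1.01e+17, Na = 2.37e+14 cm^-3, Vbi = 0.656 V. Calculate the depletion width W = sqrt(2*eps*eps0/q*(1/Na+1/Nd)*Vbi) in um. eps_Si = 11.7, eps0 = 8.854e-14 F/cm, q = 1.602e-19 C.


Step 1: 1/Na + 1/Nd = 1/2.37e+14 + 1/1.01e+17 = 4.22931e-15
Step 2: 2*eps*eps0/q = 2*11.7*8.854e-14/1.602e-19 = 1.293281e+07
Step 3: W^2 = 1.293281e+07 * 4.22931e-15 * 0.656 = 3.58811e-08
Step 4: W = sqrt(3.58811e-08) = 1.894e-04 cm = 1.894 um

1.894


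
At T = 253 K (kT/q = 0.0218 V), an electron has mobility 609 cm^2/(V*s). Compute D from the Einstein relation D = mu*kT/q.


Step 1: D = mu * (kT/q)
Step 2: D = 609 * 0.0218
Step 3: D = 13.28 cm^2/s

13.28


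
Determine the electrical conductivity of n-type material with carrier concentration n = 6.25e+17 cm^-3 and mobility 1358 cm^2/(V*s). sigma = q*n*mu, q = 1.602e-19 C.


Step 1: sigma = q * n * mu
Step 2: sigma = 1.602e-19 * 6.25e+17 * 1358
Step 3: sigma = 1.360e+02 S/cm

1.360e+02


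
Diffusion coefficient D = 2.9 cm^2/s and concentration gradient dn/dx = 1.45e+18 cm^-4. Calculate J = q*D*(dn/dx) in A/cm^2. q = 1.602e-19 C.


Step 1: J = q * D * (dn/dx)
Step 2: J = 1.602e-19 * 2.9 * 1.45e+18
Step 3: J = 6.74e-01 A/cm^2

6.74e-01


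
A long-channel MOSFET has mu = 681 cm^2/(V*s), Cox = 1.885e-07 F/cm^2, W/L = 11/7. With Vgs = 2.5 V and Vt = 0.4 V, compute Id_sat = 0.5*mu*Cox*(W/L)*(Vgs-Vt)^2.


Step 1: Overdrive voltage Vov = Vgs - Vt = 2.5 - 0.4 = 2.1 V
Step 2: W/L = 11/7 = 1.57143
Step 3: Id = 0.5 * 681 * 1.885e-07 * 1.57143 * 2.1^2
Step 4: Id = 4.45e-04 A

4.45e-04


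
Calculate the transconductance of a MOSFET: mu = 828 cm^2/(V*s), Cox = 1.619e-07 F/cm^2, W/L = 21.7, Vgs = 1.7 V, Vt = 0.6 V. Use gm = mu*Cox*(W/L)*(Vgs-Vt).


Step 1: Vov = Vgs - Vt = 1.7 - 0.6 = 1.1 V
Step 2: gm = mu * Cox * (W/L) * Vov
Step 3: gm = 828 * 1.619e-07 * 21.7 * 1.1 = 3.20e-03 S

3.20e-03


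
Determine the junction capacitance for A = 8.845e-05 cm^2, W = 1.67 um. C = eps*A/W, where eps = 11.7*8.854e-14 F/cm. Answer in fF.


Step 1: eps_Si = 11.7 * 8.854e-14 = 1.035918e-12 F/cm
Step 2: W in cm = 1.67 * 1e-4 = 1.67e-04 cm
Step 3: C = 1.035918e-12 * 8.845e-05 / 1.67e-04 = 5.486644e-13 F
Step 4: C = 548.66 fF

548.66


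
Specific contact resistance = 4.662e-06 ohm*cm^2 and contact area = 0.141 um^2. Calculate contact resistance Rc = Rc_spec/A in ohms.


Step 1: Convert area to cm^2: 0.141 um^2 = 1.4100e-09 cm^2
Step 2: Rc = Rc_spec / A = 4.662e-06 / 1.4100e-09
Step 3: Rc = 3.31e+03 ohms

3.31e+03


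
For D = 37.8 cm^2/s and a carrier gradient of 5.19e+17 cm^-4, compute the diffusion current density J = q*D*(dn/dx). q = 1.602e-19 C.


Step 1: J = q * D * (dn/dx)
Step 2: J = 1.602e-19 * 37.8 * 5.19e+17
Step 3: J = 3.14e+00 A/cm^2

3.14e+00


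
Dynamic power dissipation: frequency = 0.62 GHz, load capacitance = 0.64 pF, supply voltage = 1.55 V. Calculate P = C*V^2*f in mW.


Step 1: V^2 = 1.55^2 = 2.4025 V^2
Step 2: P = C*V^2*f = 0.64e-12 F * 2.4025 * 0.62e9 Hz
Step 3: P = 9.53312e-04 W
Step 4: P = 0.953 mW

0.953


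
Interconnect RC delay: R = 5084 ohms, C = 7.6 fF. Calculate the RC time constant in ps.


Step 1: tau = R * C
Step 2: tau = 5084 * 7.6 fF = 5084 * 7.6e-15 F
Step 3: tau = 3.86384e-11 s = 38.6384 ps

38.6384


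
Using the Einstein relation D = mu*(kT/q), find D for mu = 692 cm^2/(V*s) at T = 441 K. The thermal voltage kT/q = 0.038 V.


Step 1: D = mu * (kT/q)
Step 2: D = 692 * 0.038
Step 3: D = 26.3 cm^2/s

26.3


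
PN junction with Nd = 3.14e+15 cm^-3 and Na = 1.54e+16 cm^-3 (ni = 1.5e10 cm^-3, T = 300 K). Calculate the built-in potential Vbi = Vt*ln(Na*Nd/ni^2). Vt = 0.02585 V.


Step 1: Compute Na*Nd/ni^2 = 1.54e+16 * 3.14e+15 / (1.5e10)^2 = 2.1492e+11
Step 2: ln(2.1492e+11) = 26.0935
Step 3: Vbi = 0.02585 * 26.0935 = 0.675 V

0.675


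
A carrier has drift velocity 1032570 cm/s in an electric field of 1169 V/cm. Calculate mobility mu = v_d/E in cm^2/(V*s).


Step 1: mu = v_d / E
Step 2: mu = 1032570 / 1169
Step 3: mu = 883.29 cm^2/(V*s)

883.29


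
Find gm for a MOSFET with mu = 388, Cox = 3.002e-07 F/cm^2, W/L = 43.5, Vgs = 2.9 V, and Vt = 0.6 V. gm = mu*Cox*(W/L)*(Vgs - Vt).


Step 1: Vov = Vgs - Vt = 2.9 - 0.6 = 2.3 V
Step 2: gm = mu * Cox * (W/L) * Vov
Step 3: gm = 388 * 3.002e-07 * 43.5 * 2.3 = 1.17e-02 S

1.17e-02


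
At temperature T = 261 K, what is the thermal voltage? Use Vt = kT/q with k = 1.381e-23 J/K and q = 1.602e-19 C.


Step 1: kT = 1.381e-23 * 261 = 3.60441e-21 J
Step 2: Vt = kT/q = 3.60441e-21 / 1.602e-19
Step 3: Vt = 0.0225 V

0.0225


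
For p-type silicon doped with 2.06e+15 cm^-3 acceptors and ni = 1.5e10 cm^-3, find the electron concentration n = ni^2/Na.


Step 1: Majority hole concentration p ≈ Na = 2.06e+15 cm^-3
Step 2: n = ni^2 / Na = (1.5e10)^2 / 2.06e+15
Step 3: n = 1.09e+05 cm^-3

1.09e+05


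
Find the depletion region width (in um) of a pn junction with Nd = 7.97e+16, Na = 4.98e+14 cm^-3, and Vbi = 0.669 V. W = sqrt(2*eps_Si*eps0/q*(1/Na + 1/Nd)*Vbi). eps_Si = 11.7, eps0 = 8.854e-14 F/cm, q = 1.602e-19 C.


Step 1: 1/Na + 1/Nd = 1/4.98e+14 + 1/7.97e+16 = 2.02058e-15
Step 2: 2*eps*eps0/q = 2*11.7*8.854e-14/1.602e-19 = 1.293281e+07
Step 3: W^2 = 1.293281e+07 * 2.02058e-15 * 0.669 = 1.74822e-08
Step 4: W = sqrt(1.74822e-08) = 1.322e-04 cm = 1.322 um

1.322


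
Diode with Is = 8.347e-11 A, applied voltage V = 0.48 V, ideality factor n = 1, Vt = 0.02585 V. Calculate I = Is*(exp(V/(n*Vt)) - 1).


Step 1: V/(n*Vt) = 0.48/(1*0.02585) = 18.5687
Step 2: exp(18.5687) = 1.1595e+08
Step 3: I = 8.347e-11 * (1.1595e+08 - 1) = 9.68e-03 A

9.68e-03


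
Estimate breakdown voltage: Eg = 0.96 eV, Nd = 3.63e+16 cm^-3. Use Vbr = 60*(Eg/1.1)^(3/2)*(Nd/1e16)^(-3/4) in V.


Step 1: Eg/1.1 = 0.96/1.1 = 0.872727
Step 2: (Eg/1.1)^1.5 = 0.872727^1.5 = 0.815300
Step 3: (Nd/1e16)^(-0.75) = (3.63)^(-0.75) = 0.380251
Step 4: Vbr = 60 * 0.815300 * 0.380251 = 18.6 V

18.6


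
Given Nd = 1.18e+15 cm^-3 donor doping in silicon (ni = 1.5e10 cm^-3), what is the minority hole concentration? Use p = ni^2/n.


Step 1: Since Nd >> ni, n ≈ Nd = 1.18e+15 cm^-3
Step 2: p = ni^2 / n = (1.5e10)^2 / 1.18e+15
Step 3: p = 2.25e20 / 1.18e+15 = 1.91e+05 cm^-3

1.91e+05


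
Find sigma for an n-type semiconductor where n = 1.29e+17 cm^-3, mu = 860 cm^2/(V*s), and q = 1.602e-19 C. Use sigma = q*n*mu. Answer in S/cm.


Step 1: sigma = q * n * mu
Step 2: sigma = 1.602e-19 * 1.29e+17 * 860
Step 3: sigma = 1.777e+01 S/cm

1.777e+01


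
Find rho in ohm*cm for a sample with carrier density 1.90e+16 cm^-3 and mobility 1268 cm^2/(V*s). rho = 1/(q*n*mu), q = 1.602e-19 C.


Step 1: sigma = q * n * mu = 1.602e-19 * 1.90e+16 * 1268 = 3.85954e+00 S/cm
Step 2: rho = 1 / sigma = 1 / 3.85954e+00 = 0.2591 ohm*cm

0.2591


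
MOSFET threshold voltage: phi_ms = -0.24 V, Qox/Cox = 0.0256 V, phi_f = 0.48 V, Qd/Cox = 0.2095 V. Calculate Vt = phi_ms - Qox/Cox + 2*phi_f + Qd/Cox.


Step 1: Vt = phi_ms - Qox/Cox + 2*phi_f + Qd/Cox
Step 2: Vt = -0.24 - 0.0256 + 2*0.48 + 0.2095
Step 3: Vt = -0.24 - 0.0256 + 0.96 + 0.2095
Step 4: Vt = 0.9039 V

0.9039


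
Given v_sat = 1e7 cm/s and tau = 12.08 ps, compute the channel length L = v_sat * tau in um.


Step 1: tau in seconds = 12.08 ps * 1e-12 = 1.2080e-11 s
Step 2: L = v_sat * tau = 1e7 * 1.2080e-11 = 1.2080e-04 cm
Step 3: L in um = 1.2080e-04 * 1e4 = 1.208 um

1.208


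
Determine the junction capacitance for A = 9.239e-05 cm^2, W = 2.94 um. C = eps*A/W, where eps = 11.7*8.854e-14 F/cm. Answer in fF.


Step 1: eps_Si = 11.7 * 8.854e-14 = 1.035918e-12 F/cm
Step 2: W in cm = 2.94 * 1e-4 = 2.94e-04 cm
Step 3: C = 1.035918e-12 * 9.239e-05 / 2.94e-04 = 3.255390e-13 F
Step 4: C = 325.54 fF

325.54


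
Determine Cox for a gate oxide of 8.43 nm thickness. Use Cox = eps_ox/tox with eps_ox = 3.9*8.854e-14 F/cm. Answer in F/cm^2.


Step 1: eps_ox = 3.9 * 8.854e-14 = 3.45306e-13 F/cm
Step 2: tox in cm = 8.43 nm * 1e-7 = 8.4300e-07 cm
Step 3: Cox = 3.45306e-13 / 8.4300e-07 = 4.10e-07 F/cm^2

4.10e-07


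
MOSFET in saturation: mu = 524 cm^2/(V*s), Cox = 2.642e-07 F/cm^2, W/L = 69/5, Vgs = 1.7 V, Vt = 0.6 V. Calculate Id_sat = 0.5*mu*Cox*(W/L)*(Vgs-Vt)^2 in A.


Step 1: Overdrive voltage Vov = Vgs - Vt = 1.7 - 0.6 = 1.1 V
Step 2: W/L = 69/5 = 13.8
Step 3: Id = 0.5 * 524 * 2.642e-07 * 13.8 * 1.1^2
Step 4: Id = 1.16e-03 A

1.16e-03


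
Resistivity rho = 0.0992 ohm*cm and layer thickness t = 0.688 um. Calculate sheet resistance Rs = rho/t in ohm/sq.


Step 1: Convert thickness to cm: t = 0.688 um = 6.8800e-05 cm
Step 2: Rs = rho / t = 0.0992 / 6.8800e-05
Step 3: Rs = 1441.9 ohm/sq

1441.9
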